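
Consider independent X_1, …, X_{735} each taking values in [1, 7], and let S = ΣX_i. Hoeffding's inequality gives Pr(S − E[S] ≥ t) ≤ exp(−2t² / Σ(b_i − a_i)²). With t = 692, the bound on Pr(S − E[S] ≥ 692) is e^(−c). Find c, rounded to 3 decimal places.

Σ(b_i − a_i)² = 735·(6)² = 26460.
c = 2t²/26460 = 2·692²/26460 = 36.1953.

36.195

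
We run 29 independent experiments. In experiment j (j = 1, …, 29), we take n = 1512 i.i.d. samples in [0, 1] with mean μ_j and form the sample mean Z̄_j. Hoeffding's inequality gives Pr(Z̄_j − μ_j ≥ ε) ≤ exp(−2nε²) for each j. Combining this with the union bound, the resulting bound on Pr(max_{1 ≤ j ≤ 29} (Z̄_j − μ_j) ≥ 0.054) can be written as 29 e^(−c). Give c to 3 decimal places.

8.818

Union bound over the 29 events: Pr(max_{1 ≤ j ≤ 29} (Z̄_j − μ_j) ≥ 0.054) ≤ 29·exp(−2nε²) = 29 exp(−2·1512·0.054²).
So c = 2·1512·0.054² = 8.8180.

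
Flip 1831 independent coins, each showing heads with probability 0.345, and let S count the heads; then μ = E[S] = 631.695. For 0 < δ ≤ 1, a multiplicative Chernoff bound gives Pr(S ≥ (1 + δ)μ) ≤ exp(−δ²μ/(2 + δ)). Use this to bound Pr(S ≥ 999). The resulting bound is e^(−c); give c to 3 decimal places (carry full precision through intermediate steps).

Write 999 = (1 + δ)μ, so δ = 999/631.695 − 1 = 0.5814594…
Then the exponent is δ²μ/(2 + δ) = (999 − μ)² / (μ·(2 + δ)) = 82.733413.

82.733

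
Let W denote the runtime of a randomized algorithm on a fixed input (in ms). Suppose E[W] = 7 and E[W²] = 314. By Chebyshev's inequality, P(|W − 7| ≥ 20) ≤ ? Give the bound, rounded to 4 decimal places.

Var(W) = E[W²] − (E[W])² = 314 − 49 = 265.
Chebyshev's inequality: P(|W − μ| ≥ t) ≤ Var(W)/t² = 265/400 = 0.6625.

0.6625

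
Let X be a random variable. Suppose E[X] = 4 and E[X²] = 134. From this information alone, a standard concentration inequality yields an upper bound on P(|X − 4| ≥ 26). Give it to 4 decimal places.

The first two moments determine the variance, so Chebyshev's inequality is the sharpest standard bound available.
Var(X) = E[X²] − (E[X])² = 134 − 16 = 118.
Chebyshev's inequality: P(|X − μ| ≥ t) ≤ Var(X)/t² = 118/676 = 0.1746.

0.1746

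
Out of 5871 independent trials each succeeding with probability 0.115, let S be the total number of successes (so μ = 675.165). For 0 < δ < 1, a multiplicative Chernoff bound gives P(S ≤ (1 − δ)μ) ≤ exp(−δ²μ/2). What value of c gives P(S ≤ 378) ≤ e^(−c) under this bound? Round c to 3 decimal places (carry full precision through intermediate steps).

65.397

Write 378 = (1 − δ)μ, so δ = 1 − 378/675.165 = 0.4401369…
Then the exponent is δ²μ/2 = (μ − 378)²/(2μ) = 65.396634.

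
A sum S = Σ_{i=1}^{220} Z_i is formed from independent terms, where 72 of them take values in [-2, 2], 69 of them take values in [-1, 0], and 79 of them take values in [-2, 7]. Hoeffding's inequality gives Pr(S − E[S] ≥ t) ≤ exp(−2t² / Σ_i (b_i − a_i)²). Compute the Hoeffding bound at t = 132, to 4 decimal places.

Σ(b_i − a_i)² = 72·4² + 69·1² + 79·9² = 7620.
Exponent = 2·132² / 7620 = 4.57323.
Bound = exp(−4.57323) = 0.01032.

0.0103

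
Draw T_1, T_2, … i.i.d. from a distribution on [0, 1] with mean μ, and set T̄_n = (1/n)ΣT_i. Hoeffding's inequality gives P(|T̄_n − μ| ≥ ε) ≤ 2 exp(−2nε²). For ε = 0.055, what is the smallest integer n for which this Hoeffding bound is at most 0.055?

Require 2·exp(−2nε²) ≤ 0.055, i.e. 2nε² ≥ ln(2/0.055) = 3.593569.
So n ≥ 3.593569 / (2·0.055²) = 593.978.
The smallest integer n is 594.

594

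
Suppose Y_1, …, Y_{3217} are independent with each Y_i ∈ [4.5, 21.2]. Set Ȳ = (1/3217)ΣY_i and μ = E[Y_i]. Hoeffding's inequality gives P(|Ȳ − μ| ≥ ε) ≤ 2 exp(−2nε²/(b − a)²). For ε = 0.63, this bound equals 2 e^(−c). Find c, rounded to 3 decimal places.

c = 2nε²/(b − a)² = 2·3217·0.63² / 16.7² = 9.1565.

9.156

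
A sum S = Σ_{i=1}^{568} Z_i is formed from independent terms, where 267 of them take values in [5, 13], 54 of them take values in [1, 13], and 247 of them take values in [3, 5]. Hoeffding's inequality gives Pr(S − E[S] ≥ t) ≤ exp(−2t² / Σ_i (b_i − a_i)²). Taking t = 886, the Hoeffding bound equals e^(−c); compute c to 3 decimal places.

Σ(b_i − a_i)² = 267·8² + 54·12² + 247·2² = 25852.
c = 2t² / 25852 = 2·886² / 25852 = 60.7300.

60.730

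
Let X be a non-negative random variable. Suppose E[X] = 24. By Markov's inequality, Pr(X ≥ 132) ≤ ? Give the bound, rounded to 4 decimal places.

0.1818

Markov's inequality: for a non-negative random variable, Pr(X ≥ a) ≤ E[X]/a.
Here E[X] = 24 and a = 132, so the bound is 24/132 = 0.1818.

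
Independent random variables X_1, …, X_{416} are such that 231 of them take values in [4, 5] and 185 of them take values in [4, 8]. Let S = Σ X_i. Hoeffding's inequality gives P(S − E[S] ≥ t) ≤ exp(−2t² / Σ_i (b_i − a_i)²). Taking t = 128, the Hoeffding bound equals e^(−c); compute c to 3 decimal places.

10.269

Σ(b_i − a_i)² = 231·1² + 185·4² = 3191.
c = 2t² / 3191 = 2·128² / 3191 = 10.2689.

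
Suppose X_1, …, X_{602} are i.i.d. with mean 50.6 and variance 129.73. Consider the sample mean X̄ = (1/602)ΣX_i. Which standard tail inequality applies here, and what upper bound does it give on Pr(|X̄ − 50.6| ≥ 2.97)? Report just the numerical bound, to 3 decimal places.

With mean and variance of each term known, Chebyshev's inequality bounds the deviation of the sum (or sample mean).
Var(X̄) = Var(X_i)/n = 129.73/602 = 0.2155.
Chebyshev: Pr(|X̄ − 50.6| ≥ 2.97) ≤ Var(X̄)/(2.97)² = 129.73/(602·2.97²) = 0.0244.

0.024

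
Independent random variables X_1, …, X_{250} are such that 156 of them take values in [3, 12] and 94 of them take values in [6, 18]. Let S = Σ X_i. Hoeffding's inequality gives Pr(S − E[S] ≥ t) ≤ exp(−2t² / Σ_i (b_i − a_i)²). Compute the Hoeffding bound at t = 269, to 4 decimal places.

Σ(b_i − a_i)² = 156·9² + 94·12² = 26172.
Exponent = 2·269² / 26172 = 5.52965.
Bound = exp(−5.52965) = 0.00397.

0.0040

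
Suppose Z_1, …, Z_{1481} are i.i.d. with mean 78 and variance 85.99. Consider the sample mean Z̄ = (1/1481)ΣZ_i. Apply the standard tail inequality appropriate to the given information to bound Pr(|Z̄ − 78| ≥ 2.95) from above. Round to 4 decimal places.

With mean and variance of each term known, Chebyshev's inequality bounds the deviation of the sum (or sample mean).
Var(Z̄) = Var(Z_i)/n = 85.99/1481 = 0.058062.
Chebyshev: Pr(|Z̄ − 78| ≥ 2.95) ≤ Var(Z̄)/(2.95)² = 85.99/(1481·2.95²) = 0.0067.

0.0067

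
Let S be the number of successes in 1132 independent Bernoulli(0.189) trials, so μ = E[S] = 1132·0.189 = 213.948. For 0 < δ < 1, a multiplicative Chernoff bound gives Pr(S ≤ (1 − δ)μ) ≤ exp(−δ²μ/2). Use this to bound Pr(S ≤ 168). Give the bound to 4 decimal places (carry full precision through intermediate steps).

0.0072

Write 168 = (1 − δ)μ, so δ = 1 − 168/213.948 = 0.2147625…
Then the exponent is δ²μ/2 = (μ − 168)²/(2μ) = 4.933953.
Bound = exp(−4.933953) = 0.00720.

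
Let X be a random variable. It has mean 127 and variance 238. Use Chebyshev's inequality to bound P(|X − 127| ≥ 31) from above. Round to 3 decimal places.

Chebyshev: P(|X − μ| ≥ t) ≤ Var(X)/t².
Bound = 238 / 961 = 0.2477.

0.248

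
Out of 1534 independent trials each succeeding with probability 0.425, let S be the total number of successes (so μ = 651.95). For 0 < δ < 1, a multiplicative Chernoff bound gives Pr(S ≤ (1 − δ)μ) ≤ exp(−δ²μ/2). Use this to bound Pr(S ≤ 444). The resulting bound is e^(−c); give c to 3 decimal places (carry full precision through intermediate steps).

33.165

Write 444 = (1 − δ)μ, so δ = 1 − 444/651.95 = 0.3189662…
Then the exponent is δ²μ/2 = (μ − 444)²/(2μ) = 33.164508.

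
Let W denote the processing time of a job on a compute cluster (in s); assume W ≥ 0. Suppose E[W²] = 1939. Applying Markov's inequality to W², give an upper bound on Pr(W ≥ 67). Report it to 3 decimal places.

Since W ≥ 0, the event {W ≥ 67} is the same as {W² ≥ 4489}.
Markov's inequality applied to W² gives Pr(W² ≥ 4489) ≤ E[W²]/4489 = 1939/4489 = 0.4319.

0.432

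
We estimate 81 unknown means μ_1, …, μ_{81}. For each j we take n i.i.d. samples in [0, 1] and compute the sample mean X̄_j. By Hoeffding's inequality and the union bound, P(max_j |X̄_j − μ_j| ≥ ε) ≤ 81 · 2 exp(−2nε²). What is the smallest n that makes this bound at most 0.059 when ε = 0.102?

381

Need 2·81·exp(−2nε²) ≤ 0.059, i.e. exp(−2nε²) ≤ 0.059/162.
So 2nε² ≥ ln(162/0.059) = 7.917814.
Hence n ≥ 7.917814/(2·0.102²) = 380.518.
The smallest integer n is 381.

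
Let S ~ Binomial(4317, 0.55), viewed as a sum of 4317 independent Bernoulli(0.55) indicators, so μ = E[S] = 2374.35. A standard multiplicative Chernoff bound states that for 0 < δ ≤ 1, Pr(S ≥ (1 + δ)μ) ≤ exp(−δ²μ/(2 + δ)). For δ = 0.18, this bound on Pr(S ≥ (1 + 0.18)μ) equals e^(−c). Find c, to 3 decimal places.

c = δ²μ/(2 + δ) = 0.18²·2374.35/(2 + 0.18) = 35.2885.

35.289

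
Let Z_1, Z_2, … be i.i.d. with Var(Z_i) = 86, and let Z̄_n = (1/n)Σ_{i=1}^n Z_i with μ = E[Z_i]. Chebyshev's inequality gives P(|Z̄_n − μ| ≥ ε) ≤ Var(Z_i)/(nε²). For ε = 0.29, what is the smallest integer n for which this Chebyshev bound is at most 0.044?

Require 86/(n·0.29²) ≤ 0.044, i.e. n ≥ 86/(0.044·0.29²) = 23240.731.
The smallest integer n is 23241.

23241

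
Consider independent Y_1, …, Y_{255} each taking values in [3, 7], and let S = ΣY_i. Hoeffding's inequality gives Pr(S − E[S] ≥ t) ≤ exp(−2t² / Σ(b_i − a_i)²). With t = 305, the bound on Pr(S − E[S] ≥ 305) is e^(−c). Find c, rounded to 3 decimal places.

45.600

Σ(b_i − a_i)² = 255·(4)² = 4080.
c = 2t²/4080 = 2·305²/4080 = 45.6005.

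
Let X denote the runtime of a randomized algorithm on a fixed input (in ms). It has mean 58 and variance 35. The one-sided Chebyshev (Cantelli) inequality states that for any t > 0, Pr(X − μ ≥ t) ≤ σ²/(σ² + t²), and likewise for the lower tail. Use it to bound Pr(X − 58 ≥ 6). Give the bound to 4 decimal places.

0.4930

Here σ² = 35 and t = 6, so σ² + t² = 71.
Cantelli's bound: 35/71 = 0.4930.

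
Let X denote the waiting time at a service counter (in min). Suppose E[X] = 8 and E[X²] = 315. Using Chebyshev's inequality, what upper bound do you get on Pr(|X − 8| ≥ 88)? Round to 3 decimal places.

Var(X) = E[X²] − (E[X])² = 315 − 64 = 251.
Chebyshev's inequality: Pr(|X − μ| ≥ t) ≤ Var(X)/t² = 251/7744 = 0.0324.

0.032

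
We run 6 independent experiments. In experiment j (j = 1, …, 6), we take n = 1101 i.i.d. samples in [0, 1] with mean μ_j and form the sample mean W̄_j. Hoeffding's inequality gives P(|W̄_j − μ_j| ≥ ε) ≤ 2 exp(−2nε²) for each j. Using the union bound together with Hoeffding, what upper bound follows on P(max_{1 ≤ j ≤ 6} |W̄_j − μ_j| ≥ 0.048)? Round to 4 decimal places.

Per-experiment Hoeffding bound: 2·exp(−2·1101·0.048²) = 2·exp(−5.07341) = 0.012522.
Union bound over 6 events: 6·0.012522 = 0.07513.

0.0751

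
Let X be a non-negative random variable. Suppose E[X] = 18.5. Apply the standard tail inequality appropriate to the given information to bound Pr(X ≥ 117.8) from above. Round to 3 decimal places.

Only the mean of a non-negative variable is known, so Markov's inequality is the applicable tail bound.
Markov's inequality: for a non-negative random variable, Pr(X ≥ a) ≤ E[X]/a.
Here E[X] = 18.5 and a = 117.8, so the bound is 18.5/117.8 = 0.1570.

0.157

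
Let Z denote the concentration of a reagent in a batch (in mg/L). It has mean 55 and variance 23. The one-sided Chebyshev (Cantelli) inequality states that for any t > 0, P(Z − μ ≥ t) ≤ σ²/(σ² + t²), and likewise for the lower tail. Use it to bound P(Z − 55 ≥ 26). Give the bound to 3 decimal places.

0.033

Here σ² = 23 and t = 26, so σ² + t² = 699.
Cantelli's bound: 23/699 = 0.0329.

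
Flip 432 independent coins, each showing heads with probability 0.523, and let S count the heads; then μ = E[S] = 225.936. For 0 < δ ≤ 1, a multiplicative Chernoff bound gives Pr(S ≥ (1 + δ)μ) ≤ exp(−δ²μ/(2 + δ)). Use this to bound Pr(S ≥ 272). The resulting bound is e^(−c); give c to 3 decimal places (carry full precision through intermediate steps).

4.261

Write 272 = (1 + δ)μ, so δ = 272/225.936 − 1 = 0.2038807…
Then the exponent is δ²μ/(2 + δ) = (272 − μ)² / (μ·(2 + δ)) = 4.261375.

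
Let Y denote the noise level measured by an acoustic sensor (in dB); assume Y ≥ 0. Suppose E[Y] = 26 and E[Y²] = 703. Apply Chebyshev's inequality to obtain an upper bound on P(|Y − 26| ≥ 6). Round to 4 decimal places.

Var(Y) = E[Y²] − (E[Y])² = 703 − 676 = 27.
Chebyshev's inequality: P(|Y − μ| ≥ t) ≤ Var(Y)/t² = 27/36 = 0.7500.

0.7500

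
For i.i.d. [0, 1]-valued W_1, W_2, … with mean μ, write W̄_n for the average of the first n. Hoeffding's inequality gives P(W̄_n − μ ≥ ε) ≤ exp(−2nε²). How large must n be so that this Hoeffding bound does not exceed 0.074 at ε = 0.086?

Require exp(−2nε²) ≤ 0.074, i.e. 2nε² ≥ ln(1/0.074) = 2.603690.
So n ≥ 2.603690 / (2·0.086²) = 176.020.
The smallest integer n is 177.

177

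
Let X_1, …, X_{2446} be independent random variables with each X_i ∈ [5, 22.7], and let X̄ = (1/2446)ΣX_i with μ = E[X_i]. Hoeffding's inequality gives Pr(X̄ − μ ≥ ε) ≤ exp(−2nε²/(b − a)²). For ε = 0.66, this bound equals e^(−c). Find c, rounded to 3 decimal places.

6.802

c = 2nε²/(b − a)² = 2·2446·0.66² / 17.7² = 6.8019.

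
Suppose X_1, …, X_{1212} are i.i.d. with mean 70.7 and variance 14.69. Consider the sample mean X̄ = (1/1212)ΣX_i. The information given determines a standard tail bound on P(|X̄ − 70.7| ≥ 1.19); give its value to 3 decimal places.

With mean and variance of each term known, Chebyshev's inequality bounds the deviation of the sum (or sample mean).
Var(X̄) = Var(X_i)/n = 14.69/1212 = 0.01212.
Chebyshev: P(|X̄ − 70.7| ≥ 1.19) ≤ Var(X̄)/(1.19)² = 14.69/(1212·1.19²) = 0.0086.

0.009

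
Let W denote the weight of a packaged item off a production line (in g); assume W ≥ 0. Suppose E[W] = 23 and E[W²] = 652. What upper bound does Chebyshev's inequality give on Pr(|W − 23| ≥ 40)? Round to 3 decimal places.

0.077

Var(W) = E[W²] − (E[W])² = 652 − 529 = 123.
Chebyshev's inequality: Pr(|W − μ| ≥ t) ≤ Var(W)/t² = 123/1600 = 0.0769.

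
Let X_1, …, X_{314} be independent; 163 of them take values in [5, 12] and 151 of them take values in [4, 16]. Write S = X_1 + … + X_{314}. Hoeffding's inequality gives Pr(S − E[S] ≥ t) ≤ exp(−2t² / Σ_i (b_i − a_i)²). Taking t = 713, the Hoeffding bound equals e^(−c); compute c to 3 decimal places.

Σ(b_i − a_i)² = 163·7² + 151·12² = 29731.
c = 2t² / 29731 = 2·713² / 29731 = 34.1979.

34.198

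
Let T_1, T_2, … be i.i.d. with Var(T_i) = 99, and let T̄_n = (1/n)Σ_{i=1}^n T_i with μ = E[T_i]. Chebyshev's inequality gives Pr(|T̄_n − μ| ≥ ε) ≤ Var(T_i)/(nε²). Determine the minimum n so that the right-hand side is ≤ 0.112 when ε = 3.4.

Require 99/(n·3.4²) ≤ 0.112, i.e. n ≥ 99/(0.112·3.4²) = 76.464.
The smallest integer n is 77.

77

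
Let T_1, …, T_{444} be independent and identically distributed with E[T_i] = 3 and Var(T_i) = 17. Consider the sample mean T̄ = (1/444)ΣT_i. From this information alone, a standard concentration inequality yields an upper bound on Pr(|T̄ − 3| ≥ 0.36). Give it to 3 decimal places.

0.295

With mean and variance of each term known, Chebyshev's inequality bounds the deviation of the sum (or sample mean).
Var(T̄) = Var(T_i)/n = 17/444 = 0.038288.
Chebyshev: Pr(|T̄ − 3| ≥ 0.36) ≤ Var(T̄)/(0.36)² = 17/(444·0.36²) = 0.2954.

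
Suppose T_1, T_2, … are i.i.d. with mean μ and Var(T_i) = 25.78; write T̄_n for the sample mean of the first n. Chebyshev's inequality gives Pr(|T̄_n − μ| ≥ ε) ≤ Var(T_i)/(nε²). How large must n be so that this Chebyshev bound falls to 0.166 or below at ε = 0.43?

840

Require 25.78/(n·0.43²) ≤ 0.166, i.e. n ≥ 25.78/(0.166·0.43²) = 839.920.
The smallest integer n is 840.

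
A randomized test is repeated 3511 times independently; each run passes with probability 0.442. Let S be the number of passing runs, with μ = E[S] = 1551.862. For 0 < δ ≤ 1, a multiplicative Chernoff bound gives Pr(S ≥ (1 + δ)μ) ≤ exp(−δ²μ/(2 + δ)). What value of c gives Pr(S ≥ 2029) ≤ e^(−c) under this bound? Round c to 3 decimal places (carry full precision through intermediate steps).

Write 2029 = (1 + δ)μ, so δ = 2029/1551.862 − 1 = 0.3074616…
Then the exponent is δ²μ/(2 + δ) = (2029 − μ)² / (μ·(2 + δ)) = 63.577058.

63.577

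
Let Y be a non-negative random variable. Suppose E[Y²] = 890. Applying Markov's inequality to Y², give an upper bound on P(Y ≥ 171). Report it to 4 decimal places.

0.0304

Since Y ≥ 0, the event {Y ≥ 171} is the same as {Y² ≥ 29241}.
Markov's inequality applied to Y² gives P(Y² ≥ 29241) ≤ E[Y²]/29241 = 890/29241 = 0.0304.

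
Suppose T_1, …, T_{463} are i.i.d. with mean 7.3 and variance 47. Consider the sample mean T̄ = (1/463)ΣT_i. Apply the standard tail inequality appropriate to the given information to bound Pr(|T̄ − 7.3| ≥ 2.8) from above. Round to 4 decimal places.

0.0129

With mean and variance of each term known, Chebyshev's inequality bounds the deviation of the sum (or sample mean).
Var(T̄) = Var(T_i)/n = 47/463 = 0.10151.
Chebyshev: Pr(|T̄ − 7.3| ≥ 2.8) ≤ Var(T̄)/(2.8)² = 47/(463·2.8²) = 0.0129.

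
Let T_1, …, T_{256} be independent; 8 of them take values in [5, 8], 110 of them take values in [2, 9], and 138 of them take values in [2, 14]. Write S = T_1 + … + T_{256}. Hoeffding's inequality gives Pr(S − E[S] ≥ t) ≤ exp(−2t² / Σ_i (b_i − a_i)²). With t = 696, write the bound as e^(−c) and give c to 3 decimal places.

38.242

Σ(b_i − a_i)² = 8·3² + 110·7² + 138·12² = 25334.
c = 2t² / 25334 = 2·696² / 25334 = 38.2424.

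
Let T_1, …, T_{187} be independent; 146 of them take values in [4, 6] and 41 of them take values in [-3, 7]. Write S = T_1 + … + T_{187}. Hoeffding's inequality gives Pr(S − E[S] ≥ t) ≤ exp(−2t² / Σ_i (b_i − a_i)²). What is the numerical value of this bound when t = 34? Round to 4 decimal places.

Σ(b_i − a_i)² = 146·2² + 41·10² = 4684.
Exponent = 2·34² / 4684 = 0.49360.
Bound = exp(−0.49360) = 0.61043.

0.6104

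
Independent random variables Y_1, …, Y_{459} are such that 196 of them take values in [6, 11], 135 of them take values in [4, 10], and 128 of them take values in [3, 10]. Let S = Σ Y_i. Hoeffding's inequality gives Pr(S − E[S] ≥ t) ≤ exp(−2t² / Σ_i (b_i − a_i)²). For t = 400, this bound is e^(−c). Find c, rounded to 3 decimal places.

Σ(b_i − a_i)² = 196·5² + 135·6² + 128·7² = 16032.
c = 2t² / 16032 = 2·400² / 16032 = 19.9601.

19.960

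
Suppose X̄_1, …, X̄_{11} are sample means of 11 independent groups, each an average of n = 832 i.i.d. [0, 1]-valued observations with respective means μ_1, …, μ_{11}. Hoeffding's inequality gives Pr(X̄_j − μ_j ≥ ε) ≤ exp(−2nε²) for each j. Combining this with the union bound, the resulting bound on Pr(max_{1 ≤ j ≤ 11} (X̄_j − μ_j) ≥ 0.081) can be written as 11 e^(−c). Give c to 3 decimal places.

Union bound over the 11 events: Pr(max_{1 ≤ j ≤ 11} (X̄_j − μ_j) ≥ 0.081) ≤ 11·exp(−2nε²) = 11 exp(−2·832·0.081²).
So c = 2·832·0.081² = 10.9175.

10.918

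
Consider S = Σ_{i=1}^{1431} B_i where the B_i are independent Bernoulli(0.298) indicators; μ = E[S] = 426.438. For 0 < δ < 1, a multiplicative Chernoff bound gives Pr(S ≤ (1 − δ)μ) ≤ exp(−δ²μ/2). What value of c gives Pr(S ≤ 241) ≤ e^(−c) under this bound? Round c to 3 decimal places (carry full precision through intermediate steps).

Write 241 = (1 − δ)μ, so δ = 1 − 241/426.438 = 0.4348534…
Then the exponent is δ²μ/2 = (μ − 241)²/(2μ) = 40.319169.

40.319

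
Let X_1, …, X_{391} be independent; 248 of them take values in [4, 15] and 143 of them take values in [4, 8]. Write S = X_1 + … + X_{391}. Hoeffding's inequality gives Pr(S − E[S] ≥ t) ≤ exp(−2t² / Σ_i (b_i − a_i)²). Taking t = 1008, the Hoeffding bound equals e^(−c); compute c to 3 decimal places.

Σ(b_i − a_i)² = 248·11² + 143·4² = 32296.
c = 2t² / 32296 = 2·1008² / 32296 = 62.9220.

62.922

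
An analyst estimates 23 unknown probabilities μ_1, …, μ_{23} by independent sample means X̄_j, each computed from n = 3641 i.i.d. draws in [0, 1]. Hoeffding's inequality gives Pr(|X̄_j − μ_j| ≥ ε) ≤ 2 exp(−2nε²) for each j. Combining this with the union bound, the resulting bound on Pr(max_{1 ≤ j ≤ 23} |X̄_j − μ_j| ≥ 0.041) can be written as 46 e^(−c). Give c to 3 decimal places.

Union bound over the 23 events: Pr(max_{1 ≤ j ≤ 23} |X̄_j − μ_j| ≥ 0.041) ≤ 23·2·exp(−2nε²) = 46 exp(−2·3641·0.041²).
So c = 2·3641·0.041² = 12.2410.

12.241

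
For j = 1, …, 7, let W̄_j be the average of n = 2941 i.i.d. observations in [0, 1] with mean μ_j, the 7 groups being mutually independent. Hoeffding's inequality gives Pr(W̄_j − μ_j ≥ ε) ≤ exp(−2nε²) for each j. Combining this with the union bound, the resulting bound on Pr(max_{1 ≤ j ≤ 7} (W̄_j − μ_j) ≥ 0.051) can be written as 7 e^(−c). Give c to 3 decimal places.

15.299

Union bound over the 7 events: Pr(max_{1 ≤ j ≤ 7} (W̄_j − μ_j) ≥ 0.051) ≤ 7·exp(−2nε²) = 7 exp(−2·2941·0.051²).
So c = 2·2941·0.051² = 15.2991.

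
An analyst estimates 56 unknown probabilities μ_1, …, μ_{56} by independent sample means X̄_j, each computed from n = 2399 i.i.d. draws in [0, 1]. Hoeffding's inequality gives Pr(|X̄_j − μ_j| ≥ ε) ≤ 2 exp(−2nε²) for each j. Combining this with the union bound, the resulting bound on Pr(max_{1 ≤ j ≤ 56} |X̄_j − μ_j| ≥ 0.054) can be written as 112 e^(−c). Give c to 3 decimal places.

Union bound over the 56 events: Pr(max_{1 ≤ j ≤ 56} |X̄_j − μ_j| ≥ 0.054) ≤ 56·2·exp(−2nε²) = 112 exp(−2·2399·0.054²).
So c = 2·2399·0.054² = 13.9910.

13.991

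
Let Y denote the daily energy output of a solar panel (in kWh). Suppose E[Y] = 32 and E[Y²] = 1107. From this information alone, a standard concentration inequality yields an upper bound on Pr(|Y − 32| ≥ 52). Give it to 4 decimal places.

The first two moments determine the variance, so Chebyshev's inequality is the sharpest standard bound available.
Var(Y) = E[Y²] − (E[Y])² = 1107 − 1024 = 83.
Chebyshev's inequality: Pr(|Y − μ| ≥ t) ≤ Var(Y)/t² = 83/2704 = 0.0307.

0.0307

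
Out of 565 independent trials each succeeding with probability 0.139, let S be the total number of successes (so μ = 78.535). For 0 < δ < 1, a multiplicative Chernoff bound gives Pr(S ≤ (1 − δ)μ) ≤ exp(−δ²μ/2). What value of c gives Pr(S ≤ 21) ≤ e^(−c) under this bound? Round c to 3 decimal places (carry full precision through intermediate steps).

Write 21 = (1 − δ)μ, so δ = 1 − 21/78.535 = 0.7326033…
Then the exponent is δ²μ/2 = (μ − 21)²/(2μ) = 21.075165.

21.075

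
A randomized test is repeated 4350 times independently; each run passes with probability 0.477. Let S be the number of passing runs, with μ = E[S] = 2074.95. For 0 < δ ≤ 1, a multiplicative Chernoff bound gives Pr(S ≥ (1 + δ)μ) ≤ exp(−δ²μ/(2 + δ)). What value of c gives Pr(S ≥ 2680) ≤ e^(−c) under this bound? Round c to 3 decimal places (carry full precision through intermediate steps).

Write 2680 = (1 + δ)μ, so δ = 2680/2074.95 − 1 = 0.2915974…
Then the exponent is δ²μ/(2 + δ) = (2680 − μ)² / (μ·(2 + δ)) = 76.990400.

76.990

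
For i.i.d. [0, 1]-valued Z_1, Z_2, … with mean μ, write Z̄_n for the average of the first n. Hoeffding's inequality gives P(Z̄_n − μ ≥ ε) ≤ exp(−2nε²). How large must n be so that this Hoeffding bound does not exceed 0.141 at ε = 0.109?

83

Require exp(−2nε²) ≤ 0.141, i.e. 2nε² ≥ ln(1/0.141) = 1.958995.
So n ≥ 1.958995 / (2·0.109²) = 82.442.
The smallest integer n is 83.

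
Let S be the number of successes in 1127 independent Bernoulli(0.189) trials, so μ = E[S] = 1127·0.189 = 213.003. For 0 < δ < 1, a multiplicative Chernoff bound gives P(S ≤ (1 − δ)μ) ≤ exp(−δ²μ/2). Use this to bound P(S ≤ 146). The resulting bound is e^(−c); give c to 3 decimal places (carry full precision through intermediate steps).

Write 146 = (1 − δ)μ, so δ = 1 − 146/213.003 = 0.3145636…
Then the exponent is δ²μ/2 = (μ − 146)²/(2μ) = 10.538354.

10.538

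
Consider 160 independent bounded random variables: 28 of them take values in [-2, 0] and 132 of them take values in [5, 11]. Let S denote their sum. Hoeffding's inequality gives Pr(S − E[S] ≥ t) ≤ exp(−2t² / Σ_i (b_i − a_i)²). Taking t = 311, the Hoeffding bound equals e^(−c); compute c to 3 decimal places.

Σ(b_i − a_i)² = 28·2² + 132·6² = 4864.
c = 2t² / 4864 = 2·311² / 4864 = 39.7701.

39.770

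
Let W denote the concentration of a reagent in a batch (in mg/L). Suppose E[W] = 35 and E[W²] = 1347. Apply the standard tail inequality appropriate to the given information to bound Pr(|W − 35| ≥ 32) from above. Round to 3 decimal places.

The first two moments determine the variance, so Chebyshev's inequality is the sharpest standard bound available.
Var(W) = E[W²] − (E[W])² = 1347 − 1225 = 122.
Chebyshev's inequality: Pr(|W − μ| ≥ t) ≤ Var(W)/t² = 122/1024 = 0.1191.

0.119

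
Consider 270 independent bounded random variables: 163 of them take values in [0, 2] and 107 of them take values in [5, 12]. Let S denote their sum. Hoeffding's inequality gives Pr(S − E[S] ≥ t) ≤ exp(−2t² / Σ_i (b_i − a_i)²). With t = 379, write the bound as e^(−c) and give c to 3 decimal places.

48.733

Σ(b_i − a_i)² = 163·2² + 107·7² = 5895.
c = 2t² / 5895 = 2·379² / 5895 = 48.7332.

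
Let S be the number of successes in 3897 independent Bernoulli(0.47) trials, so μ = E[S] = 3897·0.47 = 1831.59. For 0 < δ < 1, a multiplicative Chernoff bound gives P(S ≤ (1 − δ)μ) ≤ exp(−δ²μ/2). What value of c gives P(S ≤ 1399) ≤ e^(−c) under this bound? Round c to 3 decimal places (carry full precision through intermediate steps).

51.085

Write 1399 = (1 − δ)μ, so δ = 1 − 1399/1831.59 = 0.2361828…
Then the exponent is δ²μ/2 = (μ − 1399)²/(2μ) = 51.085152.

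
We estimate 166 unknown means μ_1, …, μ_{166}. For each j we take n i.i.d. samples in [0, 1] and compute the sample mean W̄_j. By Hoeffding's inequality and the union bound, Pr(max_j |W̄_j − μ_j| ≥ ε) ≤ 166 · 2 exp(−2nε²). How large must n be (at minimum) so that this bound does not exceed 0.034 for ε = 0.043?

2485

Need 2·166·exp(−2nε²) ≤ 0.034, i.e. exp(−2nε²) ≤ 0.034/332.
So 2nε² ≥ ln(332/0.034) = 9.186530.
Hence n ≥ 9.186530/(2·0.043²) = 2484.189.
The smallest integer n is 2485.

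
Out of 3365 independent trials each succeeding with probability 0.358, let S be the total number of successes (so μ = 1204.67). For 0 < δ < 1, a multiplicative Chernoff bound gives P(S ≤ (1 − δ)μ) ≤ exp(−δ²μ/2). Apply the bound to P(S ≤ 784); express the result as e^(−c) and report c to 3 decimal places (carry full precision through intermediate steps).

Write 784 = (1 − δ)μ, so δ = 1 − 784/1204.67 = 0.3491994…
Then the exponent is δ²μ/2 = (μ − 784)²/(2μ) = 73.448849.

73.449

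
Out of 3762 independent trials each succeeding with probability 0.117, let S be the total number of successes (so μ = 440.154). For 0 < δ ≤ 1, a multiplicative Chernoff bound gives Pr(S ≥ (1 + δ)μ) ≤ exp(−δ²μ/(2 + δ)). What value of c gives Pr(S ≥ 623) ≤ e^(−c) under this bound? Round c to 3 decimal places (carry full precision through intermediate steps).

Write 623 = (1 + δ)μ, so δ = 623/440.154 − 1 = 0.4154137…
Then the exponent is δ²μ/(2 + δ) = (623 − μ)² / (μ·(2 + δ)) = 31.446676.

31.447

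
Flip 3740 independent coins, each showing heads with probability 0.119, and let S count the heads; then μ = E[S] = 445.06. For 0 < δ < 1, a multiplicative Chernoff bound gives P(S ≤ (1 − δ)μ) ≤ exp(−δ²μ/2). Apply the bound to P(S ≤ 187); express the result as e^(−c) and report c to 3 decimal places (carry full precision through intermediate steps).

Write 187 = (1 − δ)μ, so δ = 1 − 187/445.06 = 0.5798319…
Then the exponent is δ²μ/2 = (μ − 187)²/(2μ) = 74.815714.

74.816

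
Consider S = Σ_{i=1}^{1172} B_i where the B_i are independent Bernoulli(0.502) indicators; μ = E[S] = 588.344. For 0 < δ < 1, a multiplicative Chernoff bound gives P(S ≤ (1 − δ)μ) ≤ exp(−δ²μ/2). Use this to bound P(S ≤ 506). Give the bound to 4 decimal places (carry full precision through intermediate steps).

Write 506 = (1 − δ)μ, so δ = 1 − 506/588.344 = 0.1399589…
Then the exponent is δ²μ/2 = (μ − 506)²/(2μ) = 5.762389.
Bound = exp(−5.762389) = 0.00314.

0.0031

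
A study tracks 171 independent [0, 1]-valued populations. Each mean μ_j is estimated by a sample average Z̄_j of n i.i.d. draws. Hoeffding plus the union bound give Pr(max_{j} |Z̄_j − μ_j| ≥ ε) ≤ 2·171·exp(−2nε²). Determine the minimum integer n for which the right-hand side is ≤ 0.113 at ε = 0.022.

8281

Need 2·171·exp(−2nε²) ≤ 0.113, i.e. exp(−2nε²) ≤ 0.113/342.
So 2nε² ≥ ln(342/0.113) = 8.015178.
Hence n ≥ 8.015178/(2·0.022²) = 8280.143.
The smallest integer n is 8281.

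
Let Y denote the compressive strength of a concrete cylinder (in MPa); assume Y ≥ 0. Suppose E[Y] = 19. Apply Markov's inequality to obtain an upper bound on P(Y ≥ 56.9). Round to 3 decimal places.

0.334

Markov's inequality: for a non-negative random variable, P(Y ≥ a) ≤ E[Y]/a.
Here E[Y] = 19 and a = 56.9, so the bound is 19/56.9 = 0.3339.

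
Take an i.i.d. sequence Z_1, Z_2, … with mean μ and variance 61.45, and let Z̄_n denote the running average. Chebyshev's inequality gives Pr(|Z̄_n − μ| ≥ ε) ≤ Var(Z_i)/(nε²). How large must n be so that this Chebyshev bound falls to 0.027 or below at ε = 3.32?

207

Require 61.45/(n·3.32²) ≤ 0.027, i.e. n ≥ 61.45/(0.027·3.32²) = 206.482.
The smallest integer n is 207.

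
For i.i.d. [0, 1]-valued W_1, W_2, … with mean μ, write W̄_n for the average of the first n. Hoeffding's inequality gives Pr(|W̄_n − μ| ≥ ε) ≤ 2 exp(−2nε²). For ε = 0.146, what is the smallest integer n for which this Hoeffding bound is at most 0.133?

64

Require 2·exp(−2nε²) ≤ 0.133, i.e. 2nε² ≥ ln(2/0.133) = 2.710553.
So n ≥ 2.710553 / (2·0.146²) = 63.580.
The smallest integer n is 64.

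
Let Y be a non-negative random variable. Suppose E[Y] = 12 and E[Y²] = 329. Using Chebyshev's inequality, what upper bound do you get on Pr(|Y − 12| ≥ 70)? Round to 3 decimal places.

Var(Y) = E[Y²] − (E[Y])² = 329 − 144 = 185.
Chebyshev's inequality: Pr(|Y − μ| ≥ t) ≤ Var(Y)/t² = 185/4900 = 0.0378.

0.038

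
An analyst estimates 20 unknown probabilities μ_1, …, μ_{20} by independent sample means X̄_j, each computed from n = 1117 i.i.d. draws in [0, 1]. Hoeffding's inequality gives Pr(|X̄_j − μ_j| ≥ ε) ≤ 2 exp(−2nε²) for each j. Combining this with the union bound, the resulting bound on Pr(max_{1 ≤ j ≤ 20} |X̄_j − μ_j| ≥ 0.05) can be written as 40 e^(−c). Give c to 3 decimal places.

5.585

Union bound over the 20 events: Pr(max_{1 ≤ j ≤ 20} |X̄_j − μ_j| ≥ 0.05) ≤ 20·2·exp(−2nε²) = 40 exp(−2·1117·0.05²).
So c = 2·1117·0.05² = 5.5850.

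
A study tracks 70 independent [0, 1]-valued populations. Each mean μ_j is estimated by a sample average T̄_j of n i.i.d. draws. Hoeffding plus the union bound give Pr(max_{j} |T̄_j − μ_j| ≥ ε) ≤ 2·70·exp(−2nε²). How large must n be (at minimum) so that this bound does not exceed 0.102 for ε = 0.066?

830

Need 2·70·exp(−2nε²) ≤ 0.102, i.e. exp(−2nε²) ≤ 0.102/140.
So 2nε² ≥ ln(140/0.102) = 7.224425.
Hence n ≥ 7.224425/(2·0.066²) = 829.250.
The smallest integer n is 830.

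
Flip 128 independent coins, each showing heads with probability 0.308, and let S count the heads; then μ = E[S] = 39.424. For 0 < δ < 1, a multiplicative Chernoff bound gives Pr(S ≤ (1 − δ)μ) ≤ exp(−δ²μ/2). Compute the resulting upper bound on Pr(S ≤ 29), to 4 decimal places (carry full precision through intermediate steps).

0.2521

Write 29 = (1 − δ)μ, so δ = 1 − 29/39.424 = 0.2644075…
Then the exponent is δ²μ/2 = (μ − 29)²/(2μ) = 1.378092.
Bound = exp(−1.378092) = 0.25206.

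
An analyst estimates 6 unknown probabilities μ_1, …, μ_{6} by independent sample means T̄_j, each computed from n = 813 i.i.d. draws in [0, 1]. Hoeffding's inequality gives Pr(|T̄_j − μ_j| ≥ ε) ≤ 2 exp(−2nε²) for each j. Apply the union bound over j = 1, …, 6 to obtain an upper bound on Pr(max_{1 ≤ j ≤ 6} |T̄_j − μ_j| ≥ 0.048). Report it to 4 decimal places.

0.2833

Per-experiment Hoeffding bound: 2·exp(−2·813·0.048²) = 2·exp(−3.74630) = 0.04721.
Union bound over 6 events: 6·0.04721 = 0.28326.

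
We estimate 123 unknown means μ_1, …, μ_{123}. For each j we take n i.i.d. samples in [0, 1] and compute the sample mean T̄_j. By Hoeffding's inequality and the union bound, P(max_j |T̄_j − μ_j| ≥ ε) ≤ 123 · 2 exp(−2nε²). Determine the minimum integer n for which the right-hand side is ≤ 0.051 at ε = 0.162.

162

Need 2·123·exp(−2nε²) ≤ 0.051, i.e. exp(−2nε²) ≤ 0.051/246.
So 2nε² ≥ ln(246/0.051) = 8.481261.
Hence n ≥ 8.481261/(2·0.162²) = 161.585.
The smallest integer n is 162.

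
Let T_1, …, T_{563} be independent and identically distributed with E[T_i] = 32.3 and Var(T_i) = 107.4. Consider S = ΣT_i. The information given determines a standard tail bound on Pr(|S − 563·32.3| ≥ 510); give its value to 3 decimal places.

0.232

With mean and variance of each term known, Chebyshev's inequality bounds the deviation of the sum (or sample mean).
Var(S) = n·Var(T_i) = 563·107.4 = 60466.2.
Chebyshev: Pr(|S − 563·32.3| ≥ 510) ≤ Var(S)/510² = 60466.2/260100 = 0.2325.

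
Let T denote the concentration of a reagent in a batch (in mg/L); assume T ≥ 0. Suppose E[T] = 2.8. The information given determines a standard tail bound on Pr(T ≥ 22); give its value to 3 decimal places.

Only the mean of a non-negative variable is known, so Markov's inequality is the applicable tail bound.
Markov's inequality: for a non-negative random variable, Pr(T ≥ a) ≤ E[T]/a.
Here E[T] = 2.8 and a = 22, so the bound is 2.8/22 = 0.1273.

0.127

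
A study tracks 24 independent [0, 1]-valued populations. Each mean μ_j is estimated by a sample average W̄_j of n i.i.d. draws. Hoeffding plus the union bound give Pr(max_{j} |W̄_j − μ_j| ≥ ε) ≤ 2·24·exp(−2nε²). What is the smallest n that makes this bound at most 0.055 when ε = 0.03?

3763

Need 2·24·exp(−2nε²) ≤ 0.055, i.e. exp(−2nε²) ≤ 0.055/48.
So 2nε² ≥ ln(48/0.055) = 6.771623.
Hence n ≥ 6.771623/(2·0.03²) = 3762.013.
The smallest integer n is 3763.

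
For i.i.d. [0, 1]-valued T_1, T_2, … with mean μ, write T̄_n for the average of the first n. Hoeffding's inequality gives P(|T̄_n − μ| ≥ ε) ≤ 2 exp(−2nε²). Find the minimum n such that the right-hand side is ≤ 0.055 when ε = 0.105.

163

Require 2·exp(−2nε²) ≤ 0.055, i.e. 2nε² ≥ ln(2/0.055) = 3.593569.
So n ≥ 3.593569 / (2·0.105²) = 162.974.
The smallest integer n is 163.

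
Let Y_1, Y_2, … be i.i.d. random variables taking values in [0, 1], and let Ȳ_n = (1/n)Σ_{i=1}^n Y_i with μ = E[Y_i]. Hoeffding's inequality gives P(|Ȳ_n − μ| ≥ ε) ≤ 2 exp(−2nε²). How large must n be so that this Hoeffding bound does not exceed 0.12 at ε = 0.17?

49

Require 2·exp(−2nε²) ≤ 0.12, i.e. 2nε² ≥ ln(2/0.12) = 2.813411.
So n ≥ 2.813411 / (2·0.17²) = 48.675.
The smallest integer n is 49.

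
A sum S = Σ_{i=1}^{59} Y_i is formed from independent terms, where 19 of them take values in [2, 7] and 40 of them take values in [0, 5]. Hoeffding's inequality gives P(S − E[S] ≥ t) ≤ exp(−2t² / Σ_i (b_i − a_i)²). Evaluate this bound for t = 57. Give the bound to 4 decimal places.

0.0122

Σ(b_i − a_i)² = 19·5² + 40·5² = 1475.
Exponent = 2·57² / 1475 = 4.40542.
Bound = exp(−4.40542) = 0.01221.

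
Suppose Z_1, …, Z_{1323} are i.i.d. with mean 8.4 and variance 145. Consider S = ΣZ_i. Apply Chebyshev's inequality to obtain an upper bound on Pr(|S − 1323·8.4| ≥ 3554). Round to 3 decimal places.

0.015

Var(S) = n·Var(Z_i) = 1323·145 = 191835.
Chebyshev: Pr(|S − 1323·8.4| ≥ 3554) ≤ Var(S)/3554² = 191835/12630916 = 0.0152.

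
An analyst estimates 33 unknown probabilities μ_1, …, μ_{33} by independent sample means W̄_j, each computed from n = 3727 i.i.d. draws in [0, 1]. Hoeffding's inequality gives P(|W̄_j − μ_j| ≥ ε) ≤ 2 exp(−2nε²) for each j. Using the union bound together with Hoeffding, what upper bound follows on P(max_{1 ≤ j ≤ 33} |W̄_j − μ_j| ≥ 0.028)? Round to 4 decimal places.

0.1912

Per-experiment Hoeffding bound: 2·exp(−2·3727·0.028²) = 2·exp(−5.84394) = 0.0057948.
Union bound over 33 events: 33·0.0057948 = 0.19123.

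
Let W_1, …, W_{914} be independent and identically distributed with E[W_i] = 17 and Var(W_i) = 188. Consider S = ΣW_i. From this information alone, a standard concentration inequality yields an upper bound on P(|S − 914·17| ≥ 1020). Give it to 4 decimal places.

0.1652

With mean and variance of each term known, Chebyshev's inequality bounds the deviation of the sum (or sample mean).
Var(S) = n·Var(W_i) = 914·188 = 171832.
Chebyshev: P(|S − 914·17| ≥ 1020) ≤ Var(S)/1020² = 171832/1040400 = 0.1652.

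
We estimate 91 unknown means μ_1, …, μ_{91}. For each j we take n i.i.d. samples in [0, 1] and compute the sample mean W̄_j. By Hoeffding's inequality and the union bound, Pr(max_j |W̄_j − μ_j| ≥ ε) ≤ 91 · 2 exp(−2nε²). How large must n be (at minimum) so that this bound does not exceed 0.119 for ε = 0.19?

Need 2·91·exp(−2nε²) ≤ 0.119, i.e. exp(−2nε²) ≤ 0.119/182.
So 2nε² ≥ ln(182/0.119) = 7.332638.
Hence n ≥ 7.332638/(2·0.19²) = 101.560.
The smallest integer n is 102.

102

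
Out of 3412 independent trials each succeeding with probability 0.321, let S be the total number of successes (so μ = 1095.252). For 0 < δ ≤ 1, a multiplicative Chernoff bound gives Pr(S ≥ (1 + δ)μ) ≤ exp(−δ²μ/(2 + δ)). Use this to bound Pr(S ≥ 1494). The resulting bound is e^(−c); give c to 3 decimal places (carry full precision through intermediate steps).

Write 1494 = (1 + δ)μ, so δ = 1494/1095.252 − 1 = 0.3640696…
Then the exponent is δ²μ/(2 + δ) = (1494 − μ)² / (μ·(2 + δ)) = 61.407684.

61.408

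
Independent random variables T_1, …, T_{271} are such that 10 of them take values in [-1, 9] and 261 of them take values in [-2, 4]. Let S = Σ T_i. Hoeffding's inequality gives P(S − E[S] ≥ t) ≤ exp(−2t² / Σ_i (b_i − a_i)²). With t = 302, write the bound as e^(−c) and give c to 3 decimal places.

17.546

Σ(b_i − a_i)² = 10·10² + 261·6² = 10396.
c = 2t² / 10396 = 2·302² / 10396 = 17.5460.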